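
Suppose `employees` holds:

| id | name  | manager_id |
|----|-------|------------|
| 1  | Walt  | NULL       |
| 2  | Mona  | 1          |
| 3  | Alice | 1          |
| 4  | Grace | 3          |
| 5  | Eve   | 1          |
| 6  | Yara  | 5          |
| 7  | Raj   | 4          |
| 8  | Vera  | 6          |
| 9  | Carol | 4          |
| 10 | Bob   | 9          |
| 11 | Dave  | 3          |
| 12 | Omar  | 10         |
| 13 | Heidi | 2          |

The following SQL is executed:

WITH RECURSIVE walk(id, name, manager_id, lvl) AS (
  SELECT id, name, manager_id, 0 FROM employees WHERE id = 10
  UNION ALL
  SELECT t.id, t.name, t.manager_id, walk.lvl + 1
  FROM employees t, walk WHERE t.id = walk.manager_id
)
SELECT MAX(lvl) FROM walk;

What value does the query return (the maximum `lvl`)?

4

Base: id=10 (Bob), manager_id=9, lvl 0.
Iteration 1: join on id=9 -> Carol (id 9, manager_id=4, lvl 1).
Iteration 2: join on id=4 -> Grace (id 4, manager_id=3, lvl 2).
Iteration 3: join on id=3 -> Alice (id 3, manager_id=1, lvl 3).
Iteration 4: join on id=1 -> Walt (id 1, manager_id=NULL, lvl 4).
Iteration 5: manager_id is NULL; no match; recursion stops.
lvl values: 0, 1, 2, 3, 4; the maximum is 4.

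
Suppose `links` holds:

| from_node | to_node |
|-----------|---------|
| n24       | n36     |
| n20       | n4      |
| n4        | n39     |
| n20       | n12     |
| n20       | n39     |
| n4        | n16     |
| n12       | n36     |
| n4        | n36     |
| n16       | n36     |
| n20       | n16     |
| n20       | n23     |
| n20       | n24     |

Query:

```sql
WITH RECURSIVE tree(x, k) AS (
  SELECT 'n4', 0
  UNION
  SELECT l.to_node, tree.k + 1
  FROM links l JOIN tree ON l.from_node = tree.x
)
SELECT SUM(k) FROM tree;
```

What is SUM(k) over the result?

Base: (n4, k=0).
Iteration 1: edges from {n4} -> (n16, k=1), (n36, k=1), (n39, k=1).
Iteration 2: edges from {n16,n36,n39} -> (n36, k=2).
Iteration 3: no outgoing edges from {n36}; recursion stops.
SUM(k) = 0 + 1 + 1 + 1 + 2 = 5.

5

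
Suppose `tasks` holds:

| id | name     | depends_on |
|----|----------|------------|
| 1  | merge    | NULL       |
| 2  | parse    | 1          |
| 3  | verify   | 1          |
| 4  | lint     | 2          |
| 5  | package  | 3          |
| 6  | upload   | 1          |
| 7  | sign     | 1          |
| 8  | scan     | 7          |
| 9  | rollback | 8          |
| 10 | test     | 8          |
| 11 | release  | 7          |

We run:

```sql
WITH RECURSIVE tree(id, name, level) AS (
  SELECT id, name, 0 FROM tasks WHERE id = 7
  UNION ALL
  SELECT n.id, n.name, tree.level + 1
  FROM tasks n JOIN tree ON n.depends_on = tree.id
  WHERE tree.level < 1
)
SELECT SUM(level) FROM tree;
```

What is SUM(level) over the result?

2

Base: id=7 (sign) at level 0.
Iteration 1: rows with depends_on in {7} -> scan (id 8, level 1), release (id 11, level 1).
Iteration 2: level < 1 fails for all current rows; recursion stops.
SUM(level) = 0 + 1 + 1 = 2.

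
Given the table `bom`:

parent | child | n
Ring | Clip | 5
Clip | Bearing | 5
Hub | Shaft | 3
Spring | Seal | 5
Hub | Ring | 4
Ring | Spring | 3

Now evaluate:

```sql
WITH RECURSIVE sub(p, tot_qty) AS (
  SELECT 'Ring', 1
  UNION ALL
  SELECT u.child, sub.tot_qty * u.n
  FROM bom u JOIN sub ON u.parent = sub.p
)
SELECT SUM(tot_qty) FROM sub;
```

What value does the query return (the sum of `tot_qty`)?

Base: (Ring, tot_qty=1).
Iteration 1: components of {Ring} -> Clip = 1*5 = 5, Spring = 1*3 = 3.
Iteration 2: components of {Clip,Spring} -> Bearing = 5*5 = 25, Seal = 3*5 = 15.
Iteration 3: no further components; recursion stops.
SUM(tot_qty) = 1 + 3 + 5 + 15 + 25 = 49.

49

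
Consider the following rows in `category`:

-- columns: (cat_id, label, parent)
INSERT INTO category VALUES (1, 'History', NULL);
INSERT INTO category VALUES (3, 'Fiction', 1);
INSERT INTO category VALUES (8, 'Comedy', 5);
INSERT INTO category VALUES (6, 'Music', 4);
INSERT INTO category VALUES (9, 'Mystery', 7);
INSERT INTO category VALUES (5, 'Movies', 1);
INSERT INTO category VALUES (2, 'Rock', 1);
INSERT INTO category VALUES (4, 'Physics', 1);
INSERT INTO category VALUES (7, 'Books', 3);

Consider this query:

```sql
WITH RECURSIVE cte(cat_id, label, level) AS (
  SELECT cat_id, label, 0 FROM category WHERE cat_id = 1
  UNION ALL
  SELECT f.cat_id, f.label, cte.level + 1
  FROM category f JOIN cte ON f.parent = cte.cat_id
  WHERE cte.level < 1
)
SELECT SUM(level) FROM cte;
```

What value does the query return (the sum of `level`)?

4

Base: cat_id=1 (History) at level 0.
Iteration 1: rows with parent in {1} -> Rock (id 2, level 1), Fiction (id 3, level 1), Physics (id 4, level 1), Movies (id 5, level 1).
Iteration 2: level < 1 fails for all current rows; recursion stops.
SUM(level) = 0 + 1 + 1 + 1 + 1 = 4.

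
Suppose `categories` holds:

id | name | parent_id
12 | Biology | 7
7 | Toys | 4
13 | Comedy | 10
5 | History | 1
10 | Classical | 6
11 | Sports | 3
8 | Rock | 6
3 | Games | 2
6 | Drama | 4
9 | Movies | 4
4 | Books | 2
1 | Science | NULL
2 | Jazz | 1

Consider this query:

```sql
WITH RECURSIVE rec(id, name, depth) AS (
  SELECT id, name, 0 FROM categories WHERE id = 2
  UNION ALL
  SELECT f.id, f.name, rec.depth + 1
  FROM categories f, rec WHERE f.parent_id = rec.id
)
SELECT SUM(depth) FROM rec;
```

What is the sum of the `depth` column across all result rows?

Base: id=2 (Jazz) at depth 0.
Iteration 1: rows with parent_id in {2} -> Games (id 3, depth 1), Books (id 4, depth 1).
Iteration 2: rows with parent_id in {3,4} -> Drama (id 6, depth 2), Toys (id 7, depth 2), Movies (id 9, depth 2), Sports (id 11, depth 2).
Iteration 3: rows with parent_id in {6,7,9,11} -> Rock (id 8, depth 3), Classical (id 10, depth 3), Biology (id 12, depth 3).
Iteration 4: rows with parent_id in {8,10,12} -> Comedy (id 13, depth 4).
Iteration 5: no rows with parent_id in {13}; recursion stops.
SUM(depth) = 0 + 1 + 1 + 2 + 2 + 2 + 2 + 3 + 3 + 3 + 4 = 23.

23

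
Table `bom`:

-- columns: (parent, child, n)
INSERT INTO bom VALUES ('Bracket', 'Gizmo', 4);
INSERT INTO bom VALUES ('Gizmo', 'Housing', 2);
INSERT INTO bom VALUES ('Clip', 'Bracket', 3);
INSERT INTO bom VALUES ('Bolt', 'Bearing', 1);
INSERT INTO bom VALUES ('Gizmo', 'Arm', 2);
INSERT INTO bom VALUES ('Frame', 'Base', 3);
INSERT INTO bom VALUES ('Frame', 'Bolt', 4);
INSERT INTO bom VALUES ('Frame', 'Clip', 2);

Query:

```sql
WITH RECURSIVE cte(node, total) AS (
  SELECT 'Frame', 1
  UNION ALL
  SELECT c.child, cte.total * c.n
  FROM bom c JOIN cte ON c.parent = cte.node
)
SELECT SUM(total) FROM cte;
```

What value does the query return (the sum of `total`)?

Base: (Frame, total=1).
Iteration 1: components of {Frame} -> Base = 1*3 = 3, Bolt = 1*4 = 4, Clip = 1*2 = 2.
Iteration 2: components of {Base,Bolt,Clip} -> Bearing = 4*1 = 4, Bracket = 2*3 = 6.
Iteration 3: components of {Bearing,Bracket} -> Gizmo = 6*4 = 24.
Iteration 4: components of {Gizmo} -> Arm = 24*2 = 48, Housing = 24*2 = 48.
Iteration 5: no further components; recursion stops.
SUM(total) = 1 + 2 + 4 + 3 + 6 + 4 + 24 + 48 + 48 = 140.

140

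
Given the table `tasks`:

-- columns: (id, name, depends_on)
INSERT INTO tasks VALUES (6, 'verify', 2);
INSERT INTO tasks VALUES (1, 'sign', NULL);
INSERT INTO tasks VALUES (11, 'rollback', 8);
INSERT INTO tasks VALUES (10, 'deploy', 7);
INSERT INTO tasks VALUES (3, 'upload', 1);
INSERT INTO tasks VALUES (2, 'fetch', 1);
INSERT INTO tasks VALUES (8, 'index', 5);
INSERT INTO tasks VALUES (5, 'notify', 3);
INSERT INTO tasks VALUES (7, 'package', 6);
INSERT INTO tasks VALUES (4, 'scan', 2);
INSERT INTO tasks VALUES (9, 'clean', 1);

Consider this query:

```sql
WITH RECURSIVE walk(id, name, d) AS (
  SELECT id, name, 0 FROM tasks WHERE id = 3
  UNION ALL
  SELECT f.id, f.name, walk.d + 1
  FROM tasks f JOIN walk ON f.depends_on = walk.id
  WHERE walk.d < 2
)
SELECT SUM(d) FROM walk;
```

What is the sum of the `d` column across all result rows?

3

Base: id=3 (upload) at d 0.
Iteration 1: rows with depends_on in {3} -> notify (id 5, d 1).
Iteration 2: rows with depends_on in {5} -> index (id 8, d 2).
Iteration 3: d < 2 fails for all current rows; recursion stops.
SUM(d) = 0 + 1 + 2 = 3.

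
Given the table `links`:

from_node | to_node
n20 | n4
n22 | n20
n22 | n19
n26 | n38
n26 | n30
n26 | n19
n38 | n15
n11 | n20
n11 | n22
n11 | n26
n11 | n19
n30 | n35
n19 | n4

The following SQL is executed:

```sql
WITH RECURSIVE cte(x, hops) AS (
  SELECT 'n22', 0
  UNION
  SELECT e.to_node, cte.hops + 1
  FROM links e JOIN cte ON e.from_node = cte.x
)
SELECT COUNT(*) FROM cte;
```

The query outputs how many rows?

Base: (n22, hops=0).
Iteration 1: edges from {n22} -> (n19, hops=1), (n20, hops=1).
Iteration 2: edges from {n19,n20} -> (n4, hops=2). [UNION drops 1 duplicate row(s)]
Iteration 3: no outgoing edges from {n4}; recursion stops.
Total rows emitted: 4.

4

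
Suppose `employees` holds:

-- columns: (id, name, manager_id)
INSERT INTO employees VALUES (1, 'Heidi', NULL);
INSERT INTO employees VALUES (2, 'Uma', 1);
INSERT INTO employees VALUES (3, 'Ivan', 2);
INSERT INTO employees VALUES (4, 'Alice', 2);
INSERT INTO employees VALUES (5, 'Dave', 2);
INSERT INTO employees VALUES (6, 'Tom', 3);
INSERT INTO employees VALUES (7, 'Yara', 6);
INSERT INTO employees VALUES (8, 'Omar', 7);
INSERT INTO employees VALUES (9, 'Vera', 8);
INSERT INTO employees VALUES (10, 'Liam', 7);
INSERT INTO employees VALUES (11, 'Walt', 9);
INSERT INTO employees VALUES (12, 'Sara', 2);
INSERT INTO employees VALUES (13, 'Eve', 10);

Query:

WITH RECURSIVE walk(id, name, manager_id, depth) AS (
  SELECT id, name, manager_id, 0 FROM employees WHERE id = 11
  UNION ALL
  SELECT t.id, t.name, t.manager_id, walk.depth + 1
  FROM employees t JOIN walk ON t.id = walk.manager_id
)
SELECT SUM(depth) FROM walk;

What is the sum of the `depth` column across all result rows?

Base: id=11 (Walt), manager_id=9, depth 0.
Iteration 1: join on id=9 -> Vera (id 9, manager_id=8, depth 1).
Iteration 2: join on id=8 -> Omar (id 8, manager_id=7, depth 2).
Iteration 3: join on id=7 -> Yara (id 7, manager_id=6, depth 3).
Iteration 4: join on id=6 -> Tom (id 6, manager_id=3, depth 4).
Iteration 5: join on id=3 -> Ivan (id 3, manager_id=2, depth 5).
Iteration 6: join on id=2 -> Uma (id 2, manager_id=1, depth 6).
Iteration 7: join on id=1 -> Heidi (id 1, manager_id=NULL, depth 7).
Iteration 8: manager_id is NULL; no match; recursion stops.
SUM(depth) = 0 + 1 + 2 + 3 + 4 + 5 + 6 + 7 = 28.

28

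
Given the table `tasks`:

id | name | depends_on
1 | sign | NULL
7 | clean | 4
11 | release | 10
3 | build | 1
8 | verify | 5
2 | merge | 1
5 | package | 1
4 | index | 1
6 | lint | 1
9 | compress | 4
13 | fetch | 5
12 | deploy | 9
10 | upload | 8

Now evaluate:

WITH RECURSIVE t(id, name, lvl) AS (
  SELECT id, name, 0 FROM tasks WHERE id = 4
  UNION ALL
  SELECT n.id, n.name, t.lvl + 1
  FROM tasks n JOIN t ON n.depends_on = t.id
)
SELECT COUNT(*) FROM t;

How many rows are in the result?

4

Base: id=4 (index) at lvl 0.
Iteration 1: rows with depends_on in {4} -> clean (id 7, lvl 1), compress (id 9, lvl 1).
Iteration 2: rows with depends_on in {7,9} -> deploy (id 12, lvl 2).
Iteration 3: no rows with depends_on in {12}; recursion stops.
Total rows emitted: 4.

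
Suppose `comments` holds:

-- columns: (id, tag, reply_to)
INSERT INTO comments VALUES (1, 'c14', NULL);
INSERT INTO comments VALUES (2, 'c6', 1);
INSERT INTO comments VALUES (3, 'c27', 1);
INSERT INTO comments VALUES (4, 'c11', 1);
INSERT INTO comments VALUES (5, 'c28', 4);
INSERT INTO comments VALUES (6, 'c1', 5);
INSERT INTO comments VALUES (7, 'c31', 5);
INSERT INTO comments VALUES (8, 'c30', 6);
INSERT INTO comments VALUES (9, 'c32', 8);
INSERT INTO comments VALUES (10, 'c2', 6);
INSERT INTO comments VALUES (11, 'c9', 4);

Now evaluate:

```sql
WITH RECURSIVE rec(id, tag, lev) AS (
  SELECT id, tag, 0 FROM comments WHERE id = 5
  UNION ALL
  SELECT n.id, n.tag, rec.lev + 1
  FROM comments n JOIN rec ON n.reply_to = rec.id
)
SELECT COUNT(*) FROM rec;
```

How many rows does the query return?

6

Base: id=5 (c28) at lev 0.
Iteration 1: rows with reply_to in {5} -> c1 (id 6, lev 1), c31 (id 7, lev 1).
Iteration 2: rows with reply_to in {6,7} -> c30 (id 8, lev 2), c2 (id 10, lev 2).
Iteration 3: rows with reply_to in {8,10} -> c32 (id 9, lev 3).
Iteration 4: no rows with reply_to in {9}; recursion stops.
Total rows emitted: 6.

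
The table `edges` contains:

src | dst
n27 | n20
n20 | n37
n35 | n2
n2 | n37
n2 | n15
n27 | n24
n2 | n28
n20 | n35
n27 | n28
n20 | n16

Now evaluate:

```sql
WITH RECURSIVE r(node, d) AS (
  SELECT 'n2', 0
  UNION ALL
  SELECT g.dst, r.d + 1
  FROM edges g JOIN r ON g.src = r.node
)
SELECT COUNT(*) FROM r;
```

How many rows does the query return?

4

Base: (n2, d=0).
Iteration 1: edges from {n2} -> (n15, d=1), (n28, d=1), (n37, d=1).
Iteration 2: no outgoing edges from {n15,n28,n37}; recursion stops.
Total rows emitted: 4.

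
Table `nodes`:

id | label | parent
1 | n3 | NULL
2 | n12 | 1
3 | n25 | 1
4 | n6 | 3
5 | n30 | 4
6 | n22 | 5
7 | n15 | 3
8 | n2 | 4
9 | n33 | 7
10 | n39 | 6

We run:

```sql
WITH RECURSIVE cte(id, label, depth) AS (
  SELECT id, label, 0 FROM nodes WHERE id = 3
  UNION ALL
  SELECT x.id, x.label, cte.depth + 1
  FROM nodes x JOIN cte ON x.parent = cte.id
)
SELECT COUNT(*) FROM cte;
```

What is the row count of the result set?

8

Base: id=3 (n25) at depth 0.
Iteration 1: rows with parent in {3} -> n6 (id 4, depth 1), n15 (id 7, depth 1).
Iteration 2: rows with parent in {4,7} -> n30 (id 5, depth 2), n2 (id 8, depth 2), n33 (id 9, depth 2).
Iteration 3: rows with parent in {5,8,9} -> n22 (id 6, depth 3).
Iteration 4: rows with parent in {6} -> n39 (id 10, depth 4).
Iteration 5: no rows with parent in {10}; recursion stops.
Total rows emitted: 8.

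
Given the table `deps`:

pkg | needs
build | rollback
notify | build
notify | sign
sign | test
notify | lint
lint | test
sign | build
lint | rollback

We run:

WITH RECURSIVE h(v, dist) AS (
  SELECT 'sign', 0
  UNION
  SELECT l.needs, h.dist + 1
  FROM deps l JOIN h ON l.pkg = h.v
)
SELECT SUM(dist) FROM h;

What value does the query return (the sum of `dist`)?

Base: (sign, dist=0).
Iteration 1: edges from {sign} -> (build, dist=1), (test, dist=1).
Iteration 2: edges from {build,test} -> (rollback, dist=2).
Iteration 3: no outgoing edges from {rollback}; recursion stops.
SUM(dist) = 0 + 1 + 1 + 2 = 4.

4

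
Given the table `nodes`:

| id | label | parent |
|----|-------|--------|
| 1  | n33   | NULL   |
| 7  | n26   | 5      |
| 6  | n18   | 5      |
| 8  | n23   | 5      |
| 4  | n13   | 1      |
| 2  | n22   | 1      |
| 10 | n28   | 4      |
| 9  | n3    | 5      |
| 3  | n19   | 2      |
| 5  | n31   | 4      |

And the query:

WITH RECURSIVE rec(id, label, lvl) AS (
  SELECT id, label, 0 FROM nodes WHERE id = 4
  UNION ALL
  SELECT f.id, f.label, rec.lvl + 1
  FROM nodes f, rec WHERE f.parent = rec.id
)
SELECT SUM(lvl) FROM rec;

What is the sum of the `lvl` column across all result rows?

10

Base: id=4 (n13) at lvl 0.
Iteration 1: rows with parent in {4} -> n31 (id 5, lvl 1), n28 (id 10, lvl 1).
Iteration 2: rows with parent in {5,10} -> n18 (id 6, lvl 2), n26 (id 7, lvl 2), n23 (id 8, lvl 2), n3 (id 9, lvl 2).
Iteration 3: no rows with parent in {6,7,8,9}; recursion stops.
SUM(lvl) = 0 + 1 + 1 + 2 + 2 + 2 + 2 = 10.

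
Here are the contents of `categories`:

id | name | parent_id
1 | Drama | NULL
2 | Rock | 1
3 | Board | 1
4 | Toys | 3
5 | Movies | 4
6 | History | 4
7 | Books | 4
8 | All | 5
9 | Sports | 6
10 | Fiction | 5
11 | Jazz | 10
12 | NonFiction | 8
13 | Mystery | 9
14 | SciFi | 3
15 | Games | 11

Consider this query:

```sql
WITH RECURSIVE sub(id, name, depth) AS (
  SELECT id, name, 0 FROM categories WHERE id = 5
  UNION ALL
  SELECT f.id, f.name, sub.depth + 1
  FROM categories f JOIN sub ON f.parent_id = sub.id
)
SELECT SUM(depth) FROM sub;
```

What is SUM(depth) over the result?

9

Base: id=5 (Movies) at depth 0.
Iteration 1: rows with parent_id in {5} -> All (id 8, depth 1), Fiction (id 10, depth 1).
Iteration 2: rows with parent_id in {8,10} -> Jazz (id 11, depth 2), NonFiction (id 12, depth 2).
Iteration 3: rows with parent_id in {11,12} -> Games (id 15, depth 3).
Iteration 4: no rows with parent_id in {15}; recursion stops.
SUM(depth) = 0 + 1 + 1 + 2 + 2 + 3 = 9.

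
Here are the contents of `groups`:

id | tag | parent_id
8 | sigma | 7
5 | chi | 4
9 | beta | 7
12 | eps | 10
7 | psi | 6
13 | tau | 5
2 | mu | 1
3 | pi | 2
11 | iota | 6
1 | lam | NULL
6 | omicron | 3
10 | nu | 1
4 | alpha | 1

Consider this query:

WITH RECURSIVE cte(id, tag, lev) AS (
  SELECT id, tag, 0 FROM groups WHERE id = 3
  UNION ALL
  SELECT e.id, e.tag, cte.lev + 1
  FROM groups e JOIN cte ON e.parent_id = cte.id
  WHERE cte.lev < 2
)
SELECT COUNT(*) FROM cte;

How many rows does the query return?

Base: id=3 (pi) at lev 0.
Iteration 1: rows with parent_id in {3} -> omicron (id 6, lev 1).
Iteration 2: rows with parent_id in {6} -> psi (id 7, lev 2), iota (id 11, lev 2).
Iteration 3: lev < 2 fails for all current rows; recursion stops.
Total rows emitted: 4.

4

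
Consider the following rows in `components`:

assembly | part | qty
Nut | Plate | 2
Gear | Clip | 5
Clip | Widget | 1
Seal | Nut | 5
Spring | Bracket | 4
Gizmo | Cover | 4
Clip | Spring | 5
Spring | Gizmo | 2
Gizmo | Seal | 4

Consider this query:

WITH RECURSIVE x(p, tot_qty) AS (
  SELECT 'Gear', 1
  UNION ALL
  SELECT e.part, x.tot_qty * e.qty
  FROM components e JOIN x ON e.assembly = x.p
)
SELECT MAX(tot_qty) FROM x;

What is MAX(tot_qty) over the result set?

Base: (Gear, tot_qty=1).
Iteration 1: components of {Gear} -> Clip = 1*5 = 5.
Iteration 2: components of {Clip} -> Spring = 5*5 = 25, Widget = 5*1 = 5.
Iteration 3: components of {Spring,Widget} -> Bracket = 25*4 = 100, Gizmo = 25*2 = 50.
Iteration 4: components of {Bracket,Gizmo} -> Cover = 50*4 = 200, Seal = 50*4 = 200.
Iteration 5: components of {Cover,Seal} -> Nut = 200*5 = 1000.
Iteration 6: components of {Nut} -> Plate = 1000*2 = 2000.
Iteration 7: no further components; recursion stops.
tot_qty values: 1, 5, 25, 5, 50, 100, 200, 200, 1000, 2000; the maximum is 2000.

2000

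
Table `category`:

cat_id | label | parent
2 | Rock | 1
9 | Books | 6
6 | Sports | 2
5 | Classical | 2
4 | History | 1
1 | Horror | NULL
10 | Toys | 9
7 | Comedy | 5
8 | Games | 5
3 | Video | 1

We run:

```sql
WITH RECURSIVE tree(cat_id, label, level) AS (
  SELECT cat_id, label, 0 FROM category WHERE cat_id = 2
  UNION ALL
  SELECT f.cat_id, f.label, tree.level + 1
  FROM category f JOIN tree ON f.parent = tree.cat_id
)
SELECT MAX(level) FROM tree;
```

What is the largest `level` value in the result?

3

Base: cat_id=2 (Rock) at level 0.
Iteration 1: rows with parent in {2} -> Classical (id 5, level 1), Sports (id 6, level 1).
Iteration 2: rows with parent in {5,6} -> Comedy (id 7, level 2), Games (id 8, level 2), Books (id 9, level 2).
Iteration 3: rows with parent in {7,8,9} -> Toys (id 10, level 3).
Iteration 4: no rows with parent in {10}; recursion stops.
level values: 0, 1, 1, 2, 2, 2, 3; the maximum is 3.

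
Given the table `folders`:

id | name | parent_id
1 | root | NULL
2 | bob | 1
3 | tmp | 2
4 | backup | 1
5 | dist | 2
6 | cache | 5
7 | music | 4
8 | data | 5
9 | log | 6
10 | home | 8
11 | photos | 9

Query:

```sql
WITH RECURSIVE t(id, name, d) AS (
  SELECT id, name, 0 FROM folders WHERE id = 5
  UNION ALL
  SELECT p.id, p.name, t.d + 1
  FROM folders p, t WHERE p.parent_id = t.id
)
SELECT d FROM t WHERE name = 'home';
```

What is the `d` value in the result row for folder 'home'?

2

Base: id=5 (dist) at d 0.
Iteration 1: rows with parent_id in {5} -> cache (id 6, d 1), data (id 8, d 1).
Iteration 2: rows with parent_id in {6,8} -> log (id 9, d 2), home (id 10, d 2).
Iteration 3: rows with parent_id in {9,10} -> photos (id 11, d 3).
Iteration 4: no rows with parent_id in {11}; recursion stops.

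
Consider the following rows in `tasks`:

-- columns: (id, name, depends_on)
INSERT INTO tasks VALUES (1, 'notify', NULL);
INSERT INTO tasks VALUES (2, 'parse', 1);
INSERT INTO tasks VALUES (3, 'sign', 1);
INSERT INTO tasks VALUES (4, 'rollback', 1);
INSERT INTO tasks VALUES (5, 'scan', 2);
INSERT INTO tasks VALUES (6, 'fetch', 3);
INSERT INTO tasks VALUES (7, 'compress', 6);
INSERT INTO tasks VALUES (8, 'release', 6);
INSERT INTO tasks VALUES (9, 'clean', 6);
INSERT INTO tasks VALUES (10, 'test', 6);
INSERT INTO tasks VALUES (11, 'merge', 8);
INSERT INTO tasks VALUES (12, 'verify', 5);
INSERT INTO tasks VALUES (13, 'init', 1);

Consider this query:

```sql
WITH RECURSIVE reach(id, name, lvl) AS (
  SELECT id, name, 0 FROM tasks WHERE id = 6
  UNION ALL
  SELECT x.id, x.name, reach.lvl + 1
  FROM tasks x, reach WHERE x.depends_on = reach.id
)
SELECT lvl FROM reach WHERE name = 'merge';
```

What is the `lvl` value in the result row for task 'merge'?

2

Base: id=6 (fetch) at lvl 0.
Iteration 1: rows with depends_on in {6} -> compress (id 7, lvl 1), release (id 8, lvl 1), clean (id 9, lvl 1), test (id 10, lvl 1).
Iteration 2: rows with depends_on in {7,8,9,10} -> merge (id 11, lvl 2).
Iteration 3: no rows with depends_on in {11}; recursion stops.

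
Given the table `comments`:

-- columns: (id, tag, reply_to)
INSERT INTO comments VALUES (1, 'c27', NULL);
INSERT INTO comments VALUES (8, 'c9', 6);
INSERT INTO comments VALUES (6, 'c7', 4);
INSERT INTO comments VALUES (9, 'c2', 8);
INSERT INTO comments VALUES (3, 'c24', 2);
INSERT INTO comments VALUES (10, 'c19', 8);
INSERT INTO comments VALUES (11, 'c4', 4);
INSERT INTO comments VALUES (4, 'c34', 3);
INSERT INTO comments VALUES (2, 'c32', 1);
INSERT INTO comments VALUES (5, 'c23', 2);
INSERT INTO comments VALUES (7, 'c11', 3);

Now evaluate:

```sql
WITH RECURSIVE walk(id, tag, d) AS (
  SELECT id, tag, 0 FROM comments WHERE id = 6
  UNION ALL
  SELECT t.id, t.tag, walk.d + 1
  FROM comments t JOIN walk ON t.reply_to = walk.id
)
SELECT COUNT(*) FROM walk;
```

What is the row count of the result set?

4

Base: id=6 (c7) at d 0.
Iteration 1: rows with reply_to in {6} -> c9 (id 8, d 1).
Iteration 2: rows with reply_to in {8} -> c2 (id 9, d 2), c19 (id 10, d 2).
Iteration 3: no rows with reply_to in {9,10}; recursion stops.
Total rows emitted: 4.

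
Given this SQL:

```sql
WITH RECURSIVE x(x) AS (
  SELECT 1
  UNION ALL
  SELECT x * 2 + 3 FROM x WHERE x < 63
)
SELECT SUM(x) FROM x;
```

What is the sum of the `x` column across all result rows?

Base: x=1.
Iteration 1: 1 < 63 holds -> x = 1 * 2 + 3 = 5.
Iteration 2: 5 < 63 holds -> x = 5 * 2 + 3 = 13.
Iteration 3: 13 < 63 holds -> x = 13 * 2 + 3 = 29.
Iteration 4: 29 < 63 holds -> x = 29 * 2 + 3 = 61.
Iteration 5: 61 < 63 holds -> x = 61 * 2 + 3 = 125.
Iteration 6: 125 < 63 fails; recursion stops.
SUM(x) = 1 + 5 + 13 + 29 + 61 + 125 = 234.

234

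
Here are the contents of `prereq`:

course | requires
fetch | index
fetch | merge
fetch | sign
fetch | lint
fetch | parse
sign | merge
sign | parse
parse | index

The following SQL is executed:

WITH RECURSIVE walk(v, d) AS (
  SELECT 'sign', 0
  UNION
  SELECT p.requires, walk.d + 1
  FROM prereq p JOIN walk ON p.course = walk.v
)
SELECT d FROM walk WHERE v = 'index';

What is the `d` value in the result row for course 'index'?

Base: (sign, d=0).
Iteration 1: edges from {sign} -> (merge, d=1), (parse, d=1).
Iteration 2: edges from {merge,parse} -> (index, d=2).
Iteration 3: no outgoing edges from {index}; recursion stops.

2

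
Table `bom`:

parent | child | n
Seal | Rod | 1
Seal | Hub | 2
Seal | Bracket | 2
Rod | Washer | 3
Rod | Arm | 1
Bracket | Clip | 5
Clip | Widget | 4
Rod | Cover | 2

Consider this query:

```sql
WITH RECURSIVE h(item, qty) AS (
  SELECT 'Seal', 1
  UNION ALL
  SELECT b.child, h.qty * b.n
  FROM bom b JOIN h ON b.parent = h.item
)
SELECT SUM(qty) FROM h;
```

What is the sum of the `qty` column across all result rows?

62

Base: (Seal, qty=1).
Iteration 1: components of {Seal} -> Bracket = 1*2 = 2, Hub = 1*2 = 2, Rod = 1*1 = 1.
Iteration 2: components of {Bracket,Hub,Rod} -> Arm = 1*1 = 1, Clip = 2*5 = 10, Cover = 1*2 = 2, Washer = 1*3 = 3.
Iteration 3: components of {Arm,Clip,Cover,Washer} -> Widget = 10*4 = 40.
Iteration 4: no further components; recursion stops.
SUM(qty) = 1 + 1 + 2 + 2 + 3 + 1 + 2 + 10 + 40 = 62.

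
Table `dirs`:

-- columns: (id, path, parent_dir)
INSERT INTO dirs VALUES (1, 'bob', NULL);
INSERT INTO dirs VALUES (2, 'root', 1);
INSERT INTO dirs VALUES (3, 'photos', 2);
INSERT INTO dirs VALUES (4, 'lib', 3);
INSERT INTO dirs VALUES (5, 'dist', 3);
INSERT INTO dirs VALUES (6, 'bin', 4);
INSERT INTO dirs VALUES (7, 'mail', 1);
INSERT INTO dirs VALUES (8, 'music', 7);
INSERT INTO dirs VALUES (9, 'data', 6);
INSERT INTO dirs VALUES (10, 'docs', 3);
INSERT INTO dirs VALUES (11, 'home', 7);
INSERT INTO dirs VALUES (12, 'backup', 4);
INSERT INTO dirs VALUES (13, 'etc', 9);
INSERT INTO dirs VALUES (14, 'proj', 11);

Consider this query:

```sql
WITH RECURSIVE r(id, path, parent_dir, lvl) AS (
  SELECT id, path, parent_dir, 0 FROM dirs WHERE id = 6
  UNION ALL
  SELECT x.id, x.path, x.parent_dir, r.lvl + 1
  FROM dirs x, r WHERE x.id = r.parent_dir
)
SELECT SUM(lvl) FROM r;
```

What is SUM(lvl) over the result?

10

Base: id=6 (bin), parent_dir=4, lvl 0.
Iteration 1: join on id=4 -> lib (id 4, parent_dir=3, lvl 1).
Iteration 2: join on id=3 -> photos (id 3, parent_dir=2, lvl 2).
Iteration 3: join on id=2 -> root (id 2, parent_dir=1, lvl 3).
Iteration 4: join on id=1 -> bob (id 1, parent_dir=NULL, lvl 4).
Iteration 5: parent_dir is NULL; no match; recursion stops.
SUM(lvl) = 0 + 1 + 2 + 3 + 4 = 10.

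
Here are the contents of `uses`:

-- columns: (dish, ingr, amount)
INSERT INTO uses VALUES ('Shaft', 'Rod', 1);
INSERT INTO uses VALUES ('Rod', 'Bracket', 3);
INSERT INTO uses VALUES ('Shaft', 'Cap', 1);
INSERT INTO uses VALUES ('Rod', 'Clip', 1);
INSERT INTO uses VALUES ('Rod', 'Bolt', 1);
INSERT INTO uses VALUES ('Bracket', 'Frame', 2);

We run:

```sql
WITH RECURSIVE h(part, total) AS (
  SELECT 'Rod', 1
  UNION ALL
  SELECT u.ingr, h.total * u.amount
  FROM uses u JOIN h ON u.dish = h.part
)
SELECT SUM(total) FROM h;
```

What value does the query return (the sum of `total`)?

Base: (Rod, total=1).
Iteration 1: components of {Rod} -> Bolt = 1*1 = 1, Bracket = 1*3 = 3, Clip = 1*1 = 1.
Iteration 2: components of {Bolt,Bracket,Clip} -> Frame = 3*2 = 6.
Iteration 3: no further components; recursion stops.
SUM(total) = 1 + 3 + 1 + 1 + 6 = 12.

12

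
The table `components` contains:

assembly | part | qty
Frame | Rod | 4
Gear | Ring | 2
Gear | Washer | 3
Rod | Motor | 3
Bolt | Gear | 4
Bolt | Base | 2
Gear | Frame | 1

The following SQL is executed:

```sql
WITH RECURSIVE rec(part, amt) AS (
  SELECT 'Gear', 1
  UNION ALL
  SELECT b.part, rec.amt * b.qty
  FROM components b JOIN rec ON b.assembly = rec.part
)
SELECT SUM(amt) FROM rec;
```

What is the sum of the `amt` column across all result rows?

23

Base: (Gear, amt=1).
Iteration 1: components of {Gear} -> Frame = 1*1 = 1, Ring = 1*2 = 2, Washer = 1*3 = 3.
Iteration 2: components of {Frame,Ring,Washer} -> Rod = 1*4 = 4.
Iteration 3: components of {Rod} -> Motor = 4*3 = 12.
Iteration 4: no further components; recursion stops.
SUM(amt) = 1 + 1 + 3 + 2 + 4 + 12 = 23.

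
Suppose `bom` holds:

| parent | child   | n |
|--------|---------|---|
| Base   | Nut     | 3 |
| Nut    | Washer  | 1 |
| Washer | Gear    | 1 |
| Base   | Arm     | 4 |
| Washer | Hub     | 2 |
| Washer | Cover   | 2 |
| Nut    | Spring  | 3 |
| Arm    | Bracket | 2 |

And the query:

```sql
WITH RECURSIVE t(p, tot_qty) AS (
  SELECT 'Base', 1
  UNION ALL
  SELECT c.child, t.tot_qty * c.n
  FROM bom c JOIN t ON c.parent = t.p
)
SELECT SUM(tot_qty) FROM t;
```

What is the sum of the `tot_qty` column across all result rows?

43

Base: (Base, tot_qty=1).
Iteration 1: components of {Base} -> Arm = 1*4 = 4, Nut = 1*3 = 3.
Iteration 2: components of {Arm,Nut} -> Bracket = 4*2 = 8, Spring = 3*3 = 9, Washer = 3*1 = 3.
Iteration 3: components of {Bracket,Spring,Washer} -> Cover = 3*2 = 6, Gear = 3*1 = 3, Hub = 3*2 = 6.
Iteration 4: no further components; recursion stops.
SUM(tot_qty) = 1 + 3 + 4 + 3 + 9 + 8 + 3 + 6 + 6 = 43.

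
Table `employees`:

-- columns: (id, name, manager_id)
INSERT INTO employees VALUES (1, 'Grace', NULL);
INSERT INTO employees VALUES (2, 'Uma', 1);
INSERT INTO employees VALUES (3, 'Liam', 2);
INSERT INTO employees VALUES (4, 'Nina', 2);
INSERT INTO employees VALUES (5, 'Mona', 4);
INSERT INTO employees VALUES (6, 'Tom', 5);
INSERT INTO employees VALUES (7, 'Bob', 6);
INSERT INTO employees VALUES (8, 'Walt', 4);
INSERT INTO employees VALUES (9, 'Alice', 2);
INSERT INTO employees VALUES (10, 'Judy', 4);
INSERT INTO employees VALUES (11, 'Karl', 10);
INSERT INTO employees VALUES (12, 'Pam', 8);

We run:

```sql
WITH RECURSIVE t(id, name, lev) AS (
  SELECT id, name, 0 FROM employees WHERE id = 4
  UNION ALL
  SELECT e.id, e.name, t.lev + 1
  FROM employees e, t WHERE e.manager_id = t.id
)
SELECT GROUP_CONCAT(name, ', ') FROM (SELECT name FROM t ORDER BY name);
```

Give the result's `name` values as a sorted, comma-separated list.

Base: id=4 (Nina) at lev 0.
Iteration 1: rows with manager_id in {4} -> Mona (id 5, lev 1), Walt (id 8, lev 1), Judy (id 10, lev 1).
Iteration 2: rows with manager_id in {5,8,10} -> Tom (id 6, lev 2), Karl (id 11, lev 2), Pam (id 12, lev 2).
Iteration 3: rows with manager_id in {6,11,12} -> Bob (id 7, lev 3).
Iteration 4: no rows with manager_id in {7}; recursion stops.

Bob, Judy, Karl, Mona, Nina, Pam, Tom, Walt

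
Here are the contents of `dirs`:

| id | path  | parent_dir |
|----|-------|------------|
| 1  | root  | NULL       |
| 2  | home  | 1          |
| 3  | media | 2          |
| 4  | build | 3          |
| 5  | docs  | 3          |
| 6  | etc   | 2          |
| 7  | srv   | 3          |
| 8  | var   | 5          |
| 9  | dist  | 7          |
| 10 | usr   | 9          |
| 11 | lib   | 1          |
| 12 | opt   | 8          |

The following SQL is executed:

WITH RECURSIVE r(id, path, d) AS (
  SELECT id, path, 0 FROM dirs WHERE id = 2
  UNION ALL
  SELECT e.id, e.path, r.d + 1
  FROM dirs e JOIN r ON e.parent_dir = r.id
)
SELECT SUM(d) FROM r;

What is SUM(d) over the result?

Base: id=2 (home) at d 0.
Iteration 1: rows with parent_dir in {2} -> media (id 3, d 1), etc (id 6, d 1).
Iteration 2: rows with parent_dir in {3,6} -> build (id 4, d 2), docs (id 5, d 2), srv (id 7, d 2).
Iteration 3: rows with parent_dir in {4,5,7} -> var (id 8, d 3), dist (id 9, d 3).
Iteration 4: rows with parent_dir in {8,9} -> usr (id 10, d 4), opt (id 12, d 4).
Iteration 5: no rows with parent_dir in {10,12}; recursion stops.
SUM(d) = 0 + 1 + 1 + 2 + 2 + 2 + 3 + 3 + 4 + 4 = 22.

22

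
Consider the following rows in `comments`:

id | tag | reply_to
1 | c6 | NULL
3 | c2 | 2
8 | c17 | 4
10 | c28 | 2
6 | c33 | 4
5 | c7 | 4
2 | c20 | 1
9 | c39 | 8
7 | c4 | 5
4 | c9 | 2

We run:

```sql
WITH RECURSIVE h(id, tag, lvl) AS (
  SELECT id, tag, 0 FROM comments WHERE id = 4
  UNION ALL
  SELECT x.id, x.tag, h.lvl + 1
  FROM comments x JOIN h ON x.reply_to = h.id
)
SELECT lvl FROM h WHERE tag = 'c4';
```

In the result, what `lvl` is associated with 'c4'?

2

Base: id=4 (c9) at lvl 0.
Iteration 1: rows with reply_to in {4} -> c7 (id 5, lvl 1), c33 (id 6, lvl 1), c17 (id 8, lvl 1).
Iteration 2: rows with reply_to in {5,6,8} -> c4 (id 7, lvl 2), c39 (id 9, lvl 2).
Iteration 3: no rows with reply_to in {7,9}; recursion stops.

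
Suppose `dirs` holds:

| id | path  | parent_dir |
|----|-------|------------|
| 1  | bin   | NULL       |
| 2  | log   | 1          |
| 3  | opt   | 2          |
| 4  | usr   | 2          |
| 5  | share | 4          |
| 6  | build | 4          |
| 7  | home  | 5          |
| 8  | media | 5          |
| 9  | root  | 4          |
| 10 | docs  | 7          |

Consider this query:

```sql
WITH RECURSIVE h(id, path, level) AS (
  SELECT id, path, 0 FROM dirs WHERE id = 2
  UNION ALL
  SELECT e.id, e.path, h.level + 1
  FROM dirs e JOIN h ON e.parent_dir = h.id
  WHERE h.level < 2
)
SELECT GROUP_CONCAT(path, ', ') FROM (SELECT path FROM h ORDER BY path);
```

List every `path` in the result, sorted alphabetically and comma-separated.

Base: id=2 (log) at level 0.
Iteration 1: rows with parent_dir in {2} -> opt (id 3, level 1), usr (id 4, level 1).
Iteration 2: rows with parent_dir in {3,4} -> share (id 5, level 2), build (id 6, level 2), root (id 9, level 2).
Iteration 3: level < 2 fails for all current rows; recursion stops.

build, log, opt, root, share, usr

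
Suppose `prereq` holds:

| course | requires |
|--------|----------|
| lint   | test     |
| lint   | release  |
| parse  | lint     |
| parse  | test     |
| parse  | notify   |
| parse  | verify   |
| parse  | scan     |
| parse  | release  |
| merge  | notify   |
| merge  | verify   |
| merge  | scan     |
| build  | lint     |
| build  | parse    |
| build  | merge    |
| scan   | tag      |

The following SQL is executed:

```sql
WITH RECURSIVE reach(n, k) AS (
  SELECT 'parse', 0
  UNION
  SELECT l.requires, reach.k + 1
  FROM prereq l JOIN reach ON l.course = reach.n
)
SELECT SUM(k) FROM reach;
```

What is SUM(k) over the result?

Base: (parse, k=0).
Iteration 1: edges from {parse} -> (lint, k=1), (notify, k=1), (release, k=1), (scan, k=1), (test, k=1), (verify, k=1).
Iteration 2: edges from {lint,notify,release,scan,test,verify} -> (release, k=2), (tag, k=2), (test, k=2).
Iteration 3: no outgoing edges from {release,tag,test}; recursion stops.
SUM(k) = 0 + 1 + 1 + 1 + 1 + 1 + 1 + 2 + 2 + 2 = 12.

12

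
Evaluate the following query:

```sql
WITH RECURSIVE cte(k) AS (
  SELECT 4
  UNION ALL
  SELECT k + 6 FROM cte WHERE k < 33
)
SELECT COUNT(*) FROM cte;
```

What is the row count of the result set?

Base: k=4.
Iteration 1: 4 < 33 holds -> k = 4 + 6 = 10.
Iteration 2: 10 < 33 holds -> k = 10 + 6 = 16.
Iteration 3: 16 < 33 holds -> k = 16 + 6 = 22.
Iteration 4: 22 < 33 holds -> k = 22 + 6 = 28.
Iteration 5: 28 < 33 holds -> k = 28 + 6 = 34.
Iteration 6: 34 < 33 fails; recursion stops.
Total rows emitted: 6.

6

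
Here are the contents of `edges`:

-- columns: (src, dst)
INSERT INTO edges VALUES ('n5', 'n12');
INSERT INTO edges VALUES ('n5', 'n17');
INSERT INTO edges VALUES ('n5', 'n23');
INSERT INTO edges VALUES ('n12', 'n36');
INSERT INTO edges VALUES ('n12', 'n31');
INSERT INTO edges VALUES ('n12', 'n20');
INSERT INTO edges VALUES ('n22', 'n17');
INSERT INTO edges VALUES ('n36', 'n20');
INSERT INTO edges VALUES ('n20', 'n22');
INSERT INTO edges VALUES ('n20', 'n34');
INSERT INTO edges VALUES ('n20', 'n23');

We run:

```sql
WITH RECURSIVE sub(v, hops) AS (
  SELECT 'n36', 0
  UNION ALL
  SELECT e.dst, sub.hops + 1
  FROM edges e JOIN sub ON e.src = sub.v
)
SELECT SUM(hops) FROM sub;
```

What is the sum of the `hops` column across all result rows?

Base: (n36, hops=0).
Iteration 1: edges from {n36} -> (n20, hops=1).
Iteration 2: edges from {n20} -> (n22, hops=2), (n23, hops=2), (n34, hops=2).
Iteration 3: edges from {n22,n23,n34} -> (n17, hops=3).
Iteration 4: no outgoing edges from {n17}; recursion stops.
SUM(hops) = 0 + 1 + 2 + 2 + 2 + 3 = 10.

10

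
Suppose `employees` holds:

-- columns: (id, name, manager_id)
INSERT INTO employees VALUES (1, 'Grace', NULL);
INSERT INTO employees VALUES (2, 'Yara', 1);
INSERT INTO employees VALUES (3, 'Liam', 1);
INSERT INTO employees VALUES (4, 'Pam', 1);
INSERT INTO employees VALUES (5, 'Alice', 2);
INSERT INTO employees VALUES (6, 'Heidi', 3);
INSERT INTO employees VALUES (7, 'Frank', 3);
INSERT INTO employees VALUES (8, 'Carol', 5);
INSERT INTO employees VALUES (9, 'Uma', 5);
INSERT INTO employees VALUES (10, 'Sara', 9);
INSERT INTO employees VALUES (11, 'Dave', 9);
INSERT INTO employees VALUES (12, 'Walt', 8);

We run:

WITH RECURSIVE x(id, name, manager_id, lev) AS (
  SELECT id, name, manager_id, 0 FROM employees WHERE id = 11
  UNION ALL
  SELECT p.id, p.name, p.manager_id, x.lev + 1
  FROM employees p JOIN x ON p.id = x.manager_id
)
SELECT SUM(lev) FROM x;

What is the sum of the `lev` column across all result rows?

10

Base: id=11 (Dave), manager_id=9, lev 0.
Iteration 1: join on id=9 -> Uma (id 9, manager_id=5, lev 1).
Iteration 2: join on id=5 -> Alice (id 5, manager_id=2, lev 2).
Iteration 3: join on id=2 -> Yara (id 2, manager_id=1, lev 3).
Iteration 4: join on id=1 -> Grace (id 1, manager_id=NULL, lev 4).
Iteration 5: manager_id is NULL; no match; recursion stops.
SUM(lev) = 0 + 1 + 2 + 3 + 4 = 10.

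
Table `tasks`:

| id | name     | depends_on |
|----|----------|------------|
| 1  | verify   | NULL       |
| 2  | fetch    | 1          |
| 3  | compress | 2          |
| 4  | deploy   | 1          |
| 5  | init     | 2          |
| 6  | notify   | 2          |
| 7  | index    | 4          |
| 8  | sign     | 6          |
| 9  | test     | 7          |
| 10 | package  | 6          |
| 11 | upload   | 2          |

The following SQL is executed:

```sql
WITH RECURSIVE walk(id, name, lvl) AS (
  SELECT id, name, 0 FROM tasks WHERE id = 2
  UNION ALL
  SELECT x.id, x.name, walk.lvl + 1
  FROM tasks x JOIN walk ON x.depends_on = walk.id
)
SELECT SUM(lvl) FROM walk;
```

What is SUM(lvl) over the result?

8

Base: id=2 (fetch) at lvl 0.
Iteration 1: rows with depends_on in {2} -> compress (id 3, lvl 1), init (id 5, lvl 1), notify (id 6, lvl 1), upload (id 11, lvl 1).
Iteration 2: rows with depends_on in {3,5,6,11} -> sign (id 8, lvl 2), package (id 10, lvl 2).
Iteration 3: no rows with depends_on in {8,10}; recursion stops.
SUM(lvl) = 0 + 1 + 1 + 1 + 1 + 2 + 2 = 8.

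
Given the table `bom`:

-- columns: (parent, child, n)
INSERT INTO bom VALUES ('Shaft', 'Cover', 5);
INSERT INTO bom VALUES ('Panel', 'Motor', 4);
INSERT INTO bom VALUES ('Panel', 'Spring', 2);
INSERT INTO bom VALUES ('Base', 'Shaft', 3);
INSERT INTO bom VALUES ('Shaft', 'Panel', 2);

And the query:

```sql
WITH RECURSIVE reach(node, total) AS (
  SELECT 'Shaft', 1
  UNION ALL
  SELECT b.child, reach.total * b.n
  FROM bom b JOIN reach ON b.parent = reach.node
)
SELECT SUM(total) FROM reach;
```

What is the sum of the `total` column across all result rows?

20

Base: (Shaft, total=1).
Iteration 1: components of {Shaft} -> Cover = 1*5 = 5, Panel = 1*2 = 2.
Iteration 2: components of {Cover,Panel} -> Motor = 2*4 = 8, Spring = 2*2 = 4.
Iteration 3: no further components; recursion stops.
SUM(total) = 1 + 2 + 5 + 8 + 4 = 20.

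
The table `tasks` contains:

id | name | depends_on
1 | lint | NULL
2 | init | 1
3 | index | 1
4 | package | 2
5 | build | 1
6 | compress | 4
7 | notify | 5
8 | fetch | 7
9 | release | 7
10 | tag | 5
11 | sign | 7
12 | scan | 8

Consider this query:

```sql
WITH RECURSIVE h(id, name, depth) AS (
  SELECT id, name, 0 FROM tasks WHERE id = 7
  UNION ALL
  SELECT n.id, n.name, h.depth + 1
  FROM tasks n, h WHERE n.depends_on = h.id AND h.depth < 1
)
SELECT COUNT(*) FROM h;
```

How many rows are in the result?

Base: id=7 (notify) at depth 0.
Iteration 1: rows with depends_on in {7} -> fetch (id 8, depth 1), release (id 9, depth 1), sign (id 11, depth 1).
Iteration 2: depth < 1 fails for all current rows; recursion stops.
Total rows emitted: 4.

4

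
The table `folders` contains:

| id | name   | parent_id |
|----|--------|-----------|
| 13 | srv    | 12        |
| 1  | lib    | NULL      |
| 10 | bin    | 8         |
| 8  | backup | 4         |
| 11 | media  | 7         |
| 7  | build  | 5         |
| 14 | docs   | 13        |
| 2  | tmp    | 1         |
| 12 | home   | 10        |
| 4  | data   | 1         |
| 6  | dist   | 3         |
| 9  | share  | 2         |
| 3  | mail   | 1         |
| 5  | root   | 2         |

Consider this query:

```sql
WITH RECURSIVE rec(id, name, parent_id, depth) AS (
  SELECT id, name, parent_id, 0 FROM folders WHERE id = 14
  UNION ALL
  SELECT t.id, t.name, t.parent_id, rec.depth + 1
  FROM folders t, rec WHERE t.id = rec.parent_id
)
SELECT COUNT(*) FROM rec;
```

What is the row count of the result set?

Base: id=14 (docs), parent_id=13, depth 0.
Iteration 1: join on id=13 -> srv (id 13, parent_id=12, depth 1).
Iteration 2: join on id=12 -> home (id 12, parent_id=10, depth 2).
Iteration 3: join on id=10 -> bin (id 10, parent_id=8, depth 3).
Iteration 4: join on id=8 -> backup (id 8, parent_id=4, depth 4).
Iteration 5: join on id=4 -> data (id 4, parent_id=1, depth 5).
Iteration 6: join on id=1 -> lib (id 1, parent_id=NULL, depth 6).
Iteration 7: parent_id is NULL; no match; recursion stops.
Total rows emitted: 7.

7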